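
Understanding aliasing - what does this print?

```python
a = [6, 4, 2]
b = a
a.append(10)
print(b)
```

Key concept: basic list aliasing.
Step by step:
`a = [6, 4, 2]` → a = [6, 4, 2]
`b = a` → b = [6, 4, 2] (same object as a)
`a.append(10)` → a = [6, 4, 2, 10] (same object as b); b = [6, 4, 2, 10] (same object as a)
`print(b)` → prints [6, 4, 2, 10]

Answer: [6, 4, 2, 10]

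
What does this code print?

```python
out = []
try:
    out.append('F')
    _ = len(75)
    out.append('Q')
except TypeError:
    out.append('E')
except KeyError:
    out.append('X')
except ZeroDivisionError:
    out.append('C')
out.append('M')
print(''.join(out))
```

Execution trace: 'F' (try body) → 'E' (except TypeError) → 'M' (after the try/except). Output: FEM

Answer: FEM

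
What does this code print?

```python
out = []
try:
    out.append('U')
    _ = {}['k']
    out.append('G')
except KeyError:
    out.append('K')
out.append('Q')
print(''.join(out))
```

Execution trace: 'U' (try body) → 'K' (except KeyError) → 'Q' (after the try/except). Output: UKQ

Answer: UKQ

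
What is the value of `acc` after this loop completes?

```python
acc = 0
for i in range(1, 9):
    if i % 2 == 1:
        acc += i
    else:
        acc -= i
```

Add odd, subtract even
`acc` takes the values: 0 → 1 → -1 → 2 → -2 → 3 → -3 → 4 → -4

Answer: -4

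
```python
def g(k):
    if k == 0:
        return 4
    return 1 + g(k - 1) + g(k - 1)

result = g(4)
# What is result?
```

g(k) = 1 + 2·g(k-1), g(0)=4. Closed form: (4+1)·2^4 - 1 = 79.

Answer: 79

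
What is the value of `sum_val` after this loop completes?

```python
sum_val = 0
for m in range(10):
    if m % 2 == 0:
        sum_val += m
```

Sum of even numbers 0 to 9
`sum_val` takes the values: 0 → 2 → 6 → 12 → 20

Answer: 20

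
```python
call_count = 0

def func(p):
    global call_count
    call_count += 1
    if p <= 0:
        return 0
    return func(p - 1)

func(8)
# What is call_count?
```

Linear recursion stepping by 1: 9 calls from p=8 down to ≤0.

Answer: 9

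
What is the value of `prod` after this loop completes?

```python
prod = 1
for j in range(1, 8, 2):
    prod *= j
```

Product of 1, 3, 5, ... up to 7
`prod` takes the values: 1 → 3 → 15 → 105

Answer: 105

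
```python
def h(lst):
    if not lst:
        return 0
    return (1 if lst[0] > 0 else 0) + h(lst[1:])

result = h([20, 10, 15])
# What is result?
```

Count of positive elements in [20, 10, 15] = 3

Answer: 3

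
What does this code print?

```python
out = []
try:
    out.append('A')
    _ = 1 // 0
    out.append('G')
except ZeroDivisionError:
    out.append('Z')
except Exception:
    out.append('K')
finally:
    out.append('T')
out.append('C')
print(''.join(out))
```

Execution trace: 'A' (try body) → 'Z' (except ZeroDivisionError) → 'T' (finally) → 'C' (after the try/except). Output: AZTC

Answer: AZTC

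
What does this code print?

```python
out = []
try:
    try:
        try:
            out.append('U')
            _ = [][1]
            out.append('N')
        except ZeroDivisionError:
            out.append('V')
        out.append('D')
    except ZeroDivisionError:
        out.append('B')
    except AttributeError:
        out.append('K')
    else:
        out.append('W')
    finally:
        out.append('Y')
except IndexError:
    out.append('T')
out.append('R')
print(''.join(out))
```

Execution trace: 'U' (inner try body) → 'Y' (finally) → 'T' (outer except IndexError) → 'R' (after the try/except). Output: UYTR

Answer: UYTR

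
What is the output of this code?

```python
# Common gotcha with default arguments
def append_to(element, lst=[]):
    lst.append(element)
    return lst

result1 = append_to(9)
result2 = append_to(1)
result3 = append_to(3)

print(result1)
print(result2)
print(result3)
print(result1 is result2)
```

Key concept: mutable default argument gotcha.
Step by step:
`result1 = append_to(9)` → result1 = [9]
`result2 = append_to(1)` → result1 = [9, 1] (same object as result2); result2 = [9, 1] (same object as result1)
`result3 = append_to(3)` → result1 = [9, 1, 3] (same object as result2, result3); result2 = [9, 1, 3] (same object as result1, result3); result3 = [9, 1, 3] (same object as result1, result2)
`print(result1)` → prints [9, 1, 3]
`print(result2)` → prints [9, 1, 3]
`print(result3)` → prints [9, 1, 3]
`print(result1 is result2)` → prints True

Answer:
[9, 1, 3]
[9, 1, 3]
[9, 1, 3]
True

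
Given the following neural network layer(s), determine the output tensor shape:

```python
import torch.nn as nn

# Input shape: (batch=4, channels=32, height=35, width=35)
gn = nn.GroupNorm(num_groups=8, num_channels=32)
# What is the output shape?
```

Input: (4, 32, 35, 35) -> Output: (4, 32, 35, 35)

Answer: (4, 32, 35, 35)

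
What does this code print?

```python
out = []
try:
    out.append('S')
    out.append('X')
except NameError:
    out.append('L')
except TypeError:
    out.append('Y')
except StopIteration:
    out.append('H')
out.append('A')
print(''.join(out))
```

Execution trace: 'S' (try body) → 'X' (try body, no exception) → 'A' (after the try/except). Output: SXA

Answer: SXA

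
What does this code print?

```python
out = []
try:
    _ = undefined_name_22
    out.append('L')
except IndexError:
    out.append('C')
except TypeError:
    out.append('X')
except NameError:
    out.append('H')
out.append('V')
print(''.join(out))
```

Execution trace: 'H' (except NameError) → 'V' (after the try/except). Output: HV

Answer: HV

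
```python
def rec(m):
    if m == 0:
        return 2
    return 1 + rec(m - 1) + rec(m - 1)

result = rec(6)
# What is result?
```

rec(m) = 1 + 2·rec(m-1), rec(0)=2. Closed form: (2+1)·2^6 - 1 = 191.

Answer: 191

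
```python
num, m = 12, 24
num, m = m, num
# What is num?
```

Trace:
`num, m = 12, 24` → num = 12; m = 24
`num, m = m, num` → num = 24; m = 12
So num = 24

Answer: 24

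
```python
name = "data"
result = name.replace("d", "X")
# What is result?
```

Trace:
`name = "data"` → name = 'data'
`result = name.replace("d", "X")` → result = 'Xata'
So result = 'Xata'

Answer: 'Xata'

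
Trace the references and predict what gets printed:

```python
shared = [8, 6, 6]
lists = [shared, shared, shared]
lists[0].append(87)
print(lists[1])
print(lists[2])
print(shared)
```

Key concept: list of same reference.
Step by step:
`shared = [8, 6, 6]` → shared = [8, 6, 6]
`lists = [shared, shared, shared]` → lists = [[8, 6, 6], [8, 6, 6], [8, 6, 6]]
`lists[0].append(87)` → shared = [8, 6, 6, 87]; lists = [[8, 6, 6, 87], [8, 6, 6, 87], [8, 6, 6, 87]]
`print(lists[1])` → prints [8, 6, 6, 87]
`print(lists[2])` → prints [8, 6, 6, 87]
`print(shared)` → prints [8, 6, 6, 87]

Answer:
[8, 6, 6, 87]
[8, 6, 6, 87]
[8, 6, 6, 87]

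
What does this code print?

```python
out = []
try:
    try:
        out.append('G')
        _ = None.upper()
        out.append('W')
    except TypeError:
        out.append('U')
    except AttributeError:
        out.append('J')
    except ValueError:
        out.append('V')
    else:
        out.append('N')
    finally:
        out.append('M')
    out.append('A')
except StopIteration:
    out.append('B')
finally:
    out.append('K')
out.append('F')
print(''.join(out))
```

Execution trace: 'G' (inner try body) → 'J' (inner except AttributeError) → 'M' (inner finally) → 'A' (try body, no exception) → 'K' (finally) → 'F' (after the try/except). Output: GJMAKF

Answer: GJMAKF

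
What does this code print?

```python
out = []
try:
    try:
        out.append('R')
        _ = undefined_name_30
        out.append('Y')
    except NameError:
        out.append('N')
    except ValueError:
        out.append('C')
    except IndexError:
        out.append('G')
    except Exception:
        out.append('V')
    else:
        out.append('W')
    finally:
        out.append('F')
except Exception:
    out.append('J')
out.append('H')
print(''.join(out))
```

Execution trace: 'R' (inner try body) → 'N' (inner except NameError) → 'F' (inner finally) → 'H' (after the try/except). Output: RNFH

Answer: RNFH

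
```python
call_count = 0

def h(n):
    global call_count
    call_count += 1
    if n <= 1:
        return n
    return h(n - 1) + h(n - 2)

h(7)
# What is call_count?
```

Calls(n) = 1 + Calls(n-1) + Calls(n-2); Calls(0)=Calls(1)=1. For n=7 this gives 41.

Answer: 41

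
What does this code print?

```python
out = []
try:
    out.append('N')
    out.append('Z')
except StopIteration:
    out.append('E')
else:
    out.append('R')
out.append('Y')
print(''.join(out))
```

Execution trace: 'N' (try body) → 'Z' (try body, no exception) → 'R' (else) → 'Y' (after the try/except). Output: NZRY

Answer: NZRY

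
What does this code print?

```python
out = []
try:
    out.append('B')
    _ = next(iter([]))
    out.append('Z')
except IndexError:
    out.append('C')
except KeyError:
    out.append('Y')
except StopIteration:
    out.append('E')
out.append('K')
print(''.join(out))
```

Execution trace: 'B' (try body) → 'E' (except StopIteration) → 'K' (after the try/except). Output: BEK

Answer: BEK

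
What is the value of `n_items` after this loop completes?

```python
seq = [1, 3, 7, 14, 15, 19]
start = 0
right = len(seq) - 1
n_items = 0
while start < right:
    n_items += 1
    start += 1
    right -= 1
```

Iterations until pointers meet (list length 6)
`n_items` takes the values: 0 → 1 → 2 → 3

Answer: 3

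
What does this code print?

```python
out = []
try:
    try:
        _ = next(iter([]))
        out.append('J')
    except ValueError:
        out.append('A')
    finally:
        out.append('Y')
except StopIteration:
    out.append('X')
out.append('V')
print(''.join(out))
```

Execution trace: 'Y' (inner finally) → 'X' (outer except StopIteration) → 'V' (after the try/except). Output: YXV

Answer: YXV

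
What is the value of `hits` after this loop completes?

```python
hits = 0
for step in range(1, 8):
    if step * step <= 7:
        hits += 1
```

Count numbers where step² ≤ 7
`hits` takes the values: 0 → 1 → 2

Answer: 2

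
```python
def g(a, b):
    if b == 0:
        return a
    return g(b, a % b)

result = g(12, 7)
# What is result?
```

g(12, 7) -> g(7, 5) -> g(5, 2) -> g(2, 1) -> g(1, 0) -> 1

Answer: 1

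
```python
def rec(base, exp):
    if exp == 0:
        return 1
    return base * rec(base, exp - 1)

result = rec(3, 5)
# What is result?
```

rec(3, 5) = 3 * 3 * 3 * 3 * 3 = 243

Answer: 243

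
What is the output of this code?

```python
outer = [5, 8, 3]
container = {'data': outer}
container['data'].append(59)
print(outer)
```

Key concept: dict holds reference to list.
Step by step:
`outer = [5, 8, 3]` → outer = [5, 8, 3]
`container = {'data': outer}` → container = {'data': [5, 8, 3]}
`container['data'].append(59)` → outer = [5, 8, 3, 59]; container = {'data': [5, 8, 3, 59]}
`print(outer)` → prints [5, 8, 3, 59]

Answer: [5, 8, 3, 59]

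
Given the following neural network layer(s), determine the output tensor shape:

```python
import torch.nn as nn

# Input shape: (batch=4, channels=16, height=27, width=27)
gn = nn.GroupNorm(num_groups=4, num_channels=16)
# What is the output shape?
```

Input: (4, 16, 27, 27) -> Output: (4, 16, 27, 27)

Answer: (4, 16, 27, 27)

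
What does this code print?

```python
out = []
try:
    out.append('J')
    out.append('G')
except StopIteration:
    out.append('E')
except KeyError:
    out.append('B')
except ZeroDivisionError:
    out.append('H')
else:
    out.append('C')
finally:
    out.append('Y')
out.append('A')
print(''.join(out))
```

Execution trace: 'J' (try body) → 'G' (try body, no exception) → 'C' (else) → 'Y' (finally) → 'A' (after the try/except). Output: JGCYA

Answer: JGCYA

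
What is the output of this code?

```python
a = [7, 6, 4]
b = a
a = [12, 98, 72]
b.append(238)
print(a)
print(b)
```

Key concept: rebinding vs mutation: a is rebound to a new list, b still points at the original.
Step by step:
`a = [7, 6, 4]` → a = [7, 6, 4]
`b = a` → b = [7, 6, 4] (same object as a)
`a = [12, 98, 72]` → a = [12, 98, 72]
`b.append(238)` → b = [7, 6, 4, 238]
`print(a)` → prints [12, 98, 72]
`print(b)` → prints [7, 6, 4, 238]

Answer:
[12, 98, 72]
[7, 6, 4, 238]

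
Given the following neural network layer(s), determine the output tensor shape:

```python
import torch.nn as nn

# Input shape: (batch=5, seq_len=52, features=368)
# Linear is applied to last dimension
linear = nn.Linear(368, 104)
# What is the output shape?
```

Input: (5, 52, 368) -> Output: (5, 52, 104)

Answer: (5, 52, 104)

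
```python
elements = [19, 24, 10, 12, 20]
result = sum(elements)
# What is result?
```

Trace:
`elements = [19, 24, 10, 12, 20]` → elements = [19, 24, 10, 12, 20]
`result = sum(elements)` → result = 85
So result = 85

Answer: 85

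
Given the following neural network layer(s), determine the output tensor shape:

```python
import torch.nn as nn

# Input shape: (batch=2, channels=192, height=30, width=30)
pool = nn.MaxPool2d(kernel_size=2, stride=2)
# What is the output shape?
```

Input: (2, 192, 30, 30) -> Output: (2, 192, 15, 15)

Answer: (2, 192, 15, 15)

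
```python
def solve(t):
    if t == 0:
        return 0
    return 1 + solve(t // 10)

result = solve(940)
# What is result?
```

Count of digits of 940: 3

Answer: 3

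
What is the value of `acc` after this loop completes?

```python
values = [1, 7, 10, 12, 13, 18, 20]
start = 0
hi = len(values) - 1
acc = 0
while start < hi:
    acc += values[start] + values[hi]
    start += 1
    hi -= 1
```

Sum of pairs from ends
`acc` takes the values: 0 → 21 → 46 → 69

Answer: 69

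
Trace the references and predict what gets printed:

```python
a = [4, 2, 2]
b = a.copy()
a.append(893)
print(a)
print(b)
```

Key concept: list.copy() creates independent copy.
Step by step:
`a = [4, 2, 2]` → a = [4, 2, 2]
`b = a.copy()` → b = [4, 2, 2]
`a.append(893)` → a = [4, 2, 2, 893]
`print(a)` → prints [4, 2, 2, 893]
`print(b)` → prints [4, 2, 2]

Answer:
[4, 2, 2, 893]
[4, 2, 2]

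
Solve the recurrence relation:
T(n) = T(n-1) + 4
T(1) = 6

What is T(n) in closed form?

Unrolling: T(n) = T(1) + 4·(n-1) = 6 + 4(n-1) = 4n + 2.

Answer: T(n) = 4n + 2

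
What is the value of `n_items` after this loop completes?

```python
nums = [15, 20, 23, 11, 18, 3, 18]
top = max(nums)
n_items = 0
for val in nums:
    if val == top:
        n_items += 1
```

Count of max value 23 in [15, 20, 23, 11, 18, 3, 18]
`n_items` takes the values: 0 → 1

Answer: 1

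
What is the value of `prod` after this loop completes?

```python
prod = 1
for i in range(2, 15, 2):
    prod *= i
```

Product of even numbers 2 to 14
`prod` takes the values: 1 → 2 → 8 → 48 → 384 → 3840 → 46080 → 645120

Answer: 645120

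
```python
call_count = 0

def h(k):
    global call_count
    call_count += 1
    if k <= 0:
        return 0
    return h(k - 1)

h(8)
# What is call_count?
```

Linear recursion stepping by 1: 9 calls from k=8 down to ≤0.

Answer: 9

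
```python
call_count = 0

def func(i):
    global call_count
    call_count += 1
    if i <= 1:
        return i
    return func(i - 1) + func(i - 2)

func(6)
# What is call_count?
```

Calls(i) = 1 + Calls(i-1) + Calls(i-2); Calls(0)=Calls(1)=1. For i=6 this gives 25.

Answer: 25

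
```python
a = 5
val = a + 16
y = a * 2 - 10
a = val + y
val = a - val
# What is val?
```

Trace:
`a = 5` → a = 5
`val = a + 16` → val = 21
`y = a * 2 - 10` → y = 0
`a = val + y` → a = 21
`val = a - val` → val = 0
So val = 0

Answer: 0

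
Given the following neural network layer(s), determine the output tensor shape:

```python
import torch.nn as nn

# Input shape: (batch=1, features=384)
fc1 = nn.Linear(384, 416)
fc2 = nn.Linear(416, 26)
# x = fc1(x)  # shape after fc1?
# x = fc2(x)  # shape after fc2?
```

Input: (1, 384) -> after fc1: (1, 416) -> Output: (1, 26)

Answer: (1, 26)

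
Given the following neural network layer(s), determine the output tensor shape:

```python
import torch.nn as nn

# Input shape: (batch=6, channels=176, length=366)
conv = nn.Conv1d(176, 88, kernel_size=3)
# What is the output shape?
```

Input: (6, 176, 366) -> Output: (6, 88, 364)

Answer: (6, 88, 364)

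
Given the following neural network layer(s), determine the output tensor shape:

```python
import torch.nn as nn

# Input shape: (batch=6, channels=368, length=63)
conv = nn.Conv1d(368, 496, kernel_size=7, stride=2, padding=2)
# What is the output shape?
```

Input: (6, 368, 63) -> Output: (6, 496, 31)

Answer: (6, 496, 31)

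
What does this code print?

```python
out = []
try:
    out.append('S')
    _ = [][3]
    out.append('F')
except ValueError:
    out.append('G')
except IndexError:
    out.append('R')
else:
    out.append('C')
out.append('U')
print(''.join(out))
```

Execution trace: 'S' (try body) → 'R' (except IndexError) → 'U' (after the try/except). Output: SRU

Answer: SRU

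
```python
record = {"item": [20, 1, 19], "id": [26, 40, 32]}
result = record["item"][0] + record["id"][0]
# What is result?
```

Trace:
`record = {"item": [20, 1, 19], "id": [26, 40, 32]}` → record = {'item': [20, 1, 19], 'id': [26, 40, 32]}
`result = record["item"][0] + record["id"][0]` → result = 46
So result = 46

Answer: 46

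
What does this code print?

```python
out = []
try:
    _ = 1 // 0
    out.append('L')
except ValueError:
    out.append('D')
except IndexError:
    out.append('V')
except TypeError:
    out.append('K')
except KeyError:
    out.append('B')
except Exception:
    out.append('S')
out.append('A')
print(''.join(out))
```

Execution trace: 'S' (except Exception) → 'A' (after the try/except). Output: SA

Answer: SA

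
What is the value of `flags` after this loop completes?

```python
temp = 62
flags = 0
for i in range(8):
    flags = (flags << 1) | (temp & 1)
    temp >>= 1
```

Reverse lowest 8 bits of 62
`flags` takes the values: 0 → 1 → 3 → 7 → 15 → 31 → 62 → 124

Answer: 124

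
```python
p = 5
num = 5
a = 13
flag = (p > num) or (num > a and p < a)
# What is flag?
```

Trace:
`p = 5` → p = 5
`num = 5` → num = 5
`a = 13` → a = 13
`flag = (p > num) or (num > a and p < a)` → flag = False
So flag = False

Answer: False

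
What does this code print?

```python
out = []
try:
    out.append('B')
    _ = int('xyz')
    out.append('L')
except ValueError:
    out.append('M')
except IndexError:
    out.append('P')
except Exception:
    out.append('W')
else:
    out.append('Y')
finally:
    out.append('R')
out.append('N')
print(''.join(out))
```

Execution trace: 'B' (try body) → 'M' (except ValueError) → 'R' (finally) → 'N' (after the try/except). Output: BMRN

Answer: BMRN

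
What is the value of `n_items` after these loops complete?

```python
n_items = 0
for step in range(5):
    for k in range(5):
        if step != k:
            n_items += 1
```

5² - 5 (exclude diagonal)
`n_items` takes the values: 0 → 1 → 2 → 3 → 4 → 5 → 6 → 7 → 8 → 9 → 10 → 11 → 12 → 13 → 14 → 15 → 16 → 17 → 18 → 19 → 20

Answer: 20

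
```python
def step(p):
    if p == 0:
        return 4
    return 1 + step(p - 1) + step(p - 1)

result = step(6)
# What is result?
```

step(p) = 1 + 2·step(p-1), step(0)=4. Closed form: (4+1)·2^6 - 1 = 319.

Answer: 319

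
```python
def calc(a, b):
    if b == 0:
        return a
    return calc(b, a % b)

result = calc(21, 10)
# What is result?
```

calc(21, 10) -> calc(10, 1) -> calc(1, 0) -> 1

Answer: 1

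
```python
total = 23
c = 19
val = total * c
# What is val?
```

Trace:
`total = 23` → total = 23
`c = 19` → c = 19
`val = total * c` → val = 437
So val = 437

Answer: 437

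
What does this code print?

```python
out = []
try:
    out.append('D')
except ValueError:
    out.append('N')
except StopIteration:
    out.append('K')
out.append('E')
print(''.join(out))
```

Execution trace: 'D' (try body, no exception) → 'E' (after the try/except). Output: DE

Answer: DE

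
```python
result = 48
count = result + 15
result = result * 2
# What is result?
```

Trace:
`result = 48` → result = 48
`count = result + 15` → count = 63
`result = result * 2` → result = 96
So result = 96

Answer: 96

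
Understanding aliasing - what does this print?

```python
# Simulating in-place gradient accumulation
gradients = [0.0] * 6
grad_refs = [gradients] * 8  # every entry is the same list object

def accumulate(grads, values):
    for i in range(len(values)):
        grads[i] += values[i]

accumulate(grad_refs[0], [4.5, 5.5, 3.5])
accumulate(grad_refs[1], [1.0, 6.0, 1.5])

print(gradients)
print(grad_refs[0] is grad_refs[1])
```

Key concept: gradient accumulation aliasing.
Step by step:
`gradients = [0.0] * 6` → gradients = [0.0, 0.0, 0.0, 0.0, 0.0, 0.0]
`grad_refs = [gradients] * 8` → grad_refs = [[0.0, 0.0, 0.0, 0.0, 0.0, 0.0], [0.0, 0.0, 0.0, 0.0, 0.0, 0.0], [0.0, 0.0, 0.0, 0.0, 0.0, 0.0], [0.0, 0.0, 0.0, 0.0, 0.0, 0.0], [0.0, 0.0, 0.0, 0.0, 0.0, 0.0], [0.0, 0.0, 0.0, 0.0, 0.0, 0.0], [0.0, 0.0, 0.0, 0.0, 0.0, 0.0], [0.0, 0.0, 0.0, 0.0, 0.0, 0.0]]
`accumulate(grad_refs[0], [4.5, 5.5, 3.5])` → gradients = [4.5, 5.5, 3.5, 0.0, 0.0, 0.0]; grad_refs = [[4.5, 5.5, 3.5, 0.0, 0.0, 0.0], [4.5, 5.5, 3.5, 0.0, 0.0, 0.0], [4.5, 5.5, 3.5, 0.0, 0.0, 0.0], [4.5, 5.5, 3.5, 0.0, 0.0, 0.0], [4.5, 5.5, 3.5, 0.0, 0.0, 0.0], [4.5, 5.5, 3.5, 0.0, 0.0, 0.0], [4.5, 5.5, 3.5, 0.0, 0.0, 0.0], [4.5, 5.5, 3.5, 0.0, 0.0, 0.0]]
`accumulate(grad_refs[1], [1.0, 6.0, 1.5])` → gradients = [5.5, 11.5, 5.0, 0.0, 0.0, 0.0]; grad_refs = [[5.5, 11.5, 5.0, 0.0, 0.0, 0.0], [5.5, 11.5, 5.0, 0.0, 0.0, 0.0], [5.5, 11.5, 5.0, 0.0, 0.0, 0.0], [5.5, 11.5, 5.0, 0.0, 0.0, 0.0], [5.5, 11.5, 5.0, 0.0, 0.0, 0.0], [5.5, 11.5, 5.0, 0.0, 0.0, 0.0], [5.5, 11.5, 5.0, 0.0, 0.0, 0.0], [5.5, 11.5, 5.0, 0.0, 0.0, 0.0]]
`print(gradients)` → prints [5.5, 11.5, 5.0, 0.0, 0.0, 0.0]
`print(grad_refs[0] is grad_refs[1])` → prints True

Answer:
[5.5, 11.5, 5.0, 0.0, 0.0, 0.0]
True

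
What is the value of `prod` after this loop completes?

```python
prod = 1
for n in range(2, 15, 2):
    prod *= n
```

Product of even numbers 2 to 14
`prod` takes the values: 1 → 2 → 8 → 48 → 384 → 3840 → 46080 → 645120

Answer: 645120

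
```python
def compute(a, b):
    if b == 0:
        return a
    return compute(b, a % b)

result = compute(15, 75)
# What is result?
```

compute(15, 75) -> compute(75, 15) -> compute(15, 0) -> 15

Answer: 15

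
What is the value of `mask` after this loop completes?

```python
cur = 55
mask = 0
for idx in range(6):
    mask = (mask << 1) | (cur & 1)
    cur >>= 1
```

Reverse lowest 6 bits of 55
`mask` takes the values: 0 → 1 → 3 → 7 → 14 → 29 → 59

Answer: 59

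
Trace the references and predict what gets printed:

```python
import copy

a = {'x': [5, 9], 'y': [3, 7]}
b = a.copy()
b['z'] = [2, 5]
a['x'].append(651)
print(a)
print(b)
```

Key concept: shallow copy of dict with mutable values.
Step by step:
`a = {'x': [5, 9], 'y': [3, 7]}` → a = {'x': [5, 9], 'y': [3, 7]}
`b = a.copy()` → b = {'x': [5, 9], 'y': [3, 7]}
`b['z'] = [2, 5]` → b = {'x': [5, 9], 'y': [3, 7], 'z': [2, 5]}
`a['x'].append(651)` → a = {'x': [5, 9, 651], 'y': [3, 7]}; b = {'x': [5, 9, 651], 'y': [3, 7], 'z': [2, 5]}
`print(a)` → prints {'x': [5, 9, 651], 'y': [3, 7]}
`print(b)` → prints {'x': [5, 9, 651], 'y': [3, 7], 'z': [2, 5]}

Answer:
{'x': [5, 9, 651], 'y': [3, 7]}
{'x': [5, 9, 651], 'y': [3, 7], 'z': [2, 5]}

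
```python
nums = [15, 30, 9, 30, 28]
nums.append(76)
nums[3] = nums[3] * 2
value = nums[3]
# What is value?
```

Trace:
`nums = [15, 30, 9, 30, 28]` → nums = [15, 30, 9, 30, 28]
`nums.append(76)` → nums = [15, 30, 9, 30, 28, 76]
`nums[3] = nums[3] * 2` → nums = [15, 30, 9, 60, 28, 76]
`value = nums[3]` → value = 60
So value = 60

Answer: 60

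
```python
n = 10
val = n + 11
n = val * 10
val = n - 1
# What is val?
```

Trace:
`n = 10` → n = 10
`val = n + 11` → val = 21
`n = val * 10` → n = 210
`val = n - 1` → val = 209
So val = 209

Answer: 209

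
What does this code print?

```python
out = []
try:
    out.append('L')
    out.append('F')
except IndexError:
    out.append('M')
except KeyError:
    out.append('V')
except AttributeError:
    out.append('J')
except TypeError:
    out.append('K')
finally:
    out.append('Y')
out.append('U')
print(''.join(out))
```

Execution trace: 'L' (try body) → 'F' (try body, no exception) → 'Y' (finally) → 'U' (after the try/except). Output: LFYU

Answer: LFYU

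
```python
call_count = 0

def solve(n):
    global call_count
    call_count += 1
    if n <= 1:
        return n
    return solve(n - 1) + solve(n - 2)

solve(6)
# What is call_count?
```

Calls(n) = 1 + Calls(n-1) + Calls(n-2); Calls(0)=Calls(1)=1. For n=6 this gives 25.

Answer: 25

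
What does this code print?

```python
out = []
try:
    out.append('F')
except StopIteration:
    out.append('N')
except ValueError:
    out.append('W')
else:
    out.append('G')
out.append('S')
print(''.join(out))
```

Execution trace: 'F' (try body, no exception) → 'G' (else) → 'S' (after the try/except). Output: FGS

Answer: FGS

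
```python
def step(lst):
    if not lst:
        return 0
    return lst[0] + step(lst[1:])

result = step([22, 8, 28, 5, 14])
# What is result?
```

22 + 8 + 28 + 5 + 14 + 0 = 77

Answer: 77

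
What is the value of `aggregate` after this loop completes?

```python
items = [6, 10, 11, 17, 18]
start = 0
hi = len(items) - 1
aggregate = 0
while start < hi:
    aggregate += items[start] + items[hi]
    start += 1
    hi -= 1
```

Sum of pairs from ends
`aggregate` takes the values: 0 → 24 → 51

Answer: 51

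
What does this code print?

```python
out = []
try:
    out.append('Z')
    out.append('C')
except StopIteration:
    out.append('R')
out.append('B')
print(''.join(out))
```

Execution trace: 'Z' (try body) → 'C' (try body, no exception) → 'B' (after the try/except). Output: ZCB

Answer: ZCB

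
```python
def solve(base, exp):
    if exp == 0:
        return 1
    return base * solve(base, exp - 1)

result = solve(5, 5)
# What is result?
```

solve(5, 5) = 5 * 5 * 5 * 5 * 5 = 3125

Answer: 3125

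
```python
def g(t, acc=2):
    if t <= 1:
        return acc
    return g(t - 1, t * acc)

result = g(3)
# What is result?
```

Accumulator trace (n, acc): (3, 2) -> (2, 6) -> (1, 12) -> return 12

Answer: 12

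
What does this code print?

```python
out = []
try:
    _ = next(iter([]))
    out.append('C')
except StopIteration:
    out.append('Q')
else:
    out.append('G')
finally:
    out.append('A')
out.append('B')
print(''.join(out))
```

Execution trace: 'Q' (except StopIteration) → 'A' (finally) → 'B' (after the try/except). Output: QAB

Answer: QAB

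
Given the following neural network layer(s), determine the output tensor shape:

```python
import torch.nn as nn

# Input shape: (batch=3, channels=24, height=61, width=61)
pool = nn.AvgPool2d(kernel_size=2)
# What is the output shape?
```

Input: (3, 24, 61, 61) -> Output: (3, 24, 30, 30)

Answer: (3, 24, 30, 30)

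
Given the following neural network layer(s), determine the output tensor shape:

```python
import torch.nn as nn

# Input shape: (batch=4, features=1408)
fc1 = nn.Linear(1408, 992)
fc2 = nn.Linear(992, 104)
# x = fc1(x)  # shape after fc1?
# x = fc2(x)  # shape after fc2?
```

Input: (4, 1408) -> after fc1: (4, 992) -> Output: (4, 104)

Answer: (4, 104)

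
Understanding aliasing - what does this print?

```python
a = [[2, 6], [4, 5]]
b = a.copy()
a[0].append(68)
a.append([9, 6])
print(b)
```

Key concept: shallow copy with nested lists.
Step by step:
`a = [[2, 6], [4, 5]]` → a = [[2, 6], [4, 5]]
`b = a.copy()` → b = [[2, 6], [4, 5]]
`a[0].append(68)` → a = [[2, 6, 68], [4, 5]]; b = [[2, 6, 68], [4, 5]]
`a.append([9, 6])` → a = [[2, 6, 68], [4, 5], [9, 6]]
`print(b)` → prints [[2, 6, 68], [4, 5]]

Answer: [[2, 6, 68], [4, 5]]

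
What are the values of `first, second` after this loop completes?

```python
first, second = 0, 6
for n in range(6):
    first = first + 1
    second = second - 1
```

first goes 0→6, second goes 6→0
`first, second` takes the values: (0, 6) → (1, 6) → (1, 5) → (2, 5) → (2, 4) → (3, 4) → (3, 3) → (4, 3) → (4, 2) → (5, 2) → (5, 1) → (6, 1) → (6, 0)

Answer: 6, 0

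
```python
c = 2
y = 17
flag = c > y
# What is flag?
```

Trace:
`c = 2` → c = 2
`y = 17` → y = 17
`flag = c > y` → flag = False
So flag = False

Answer: False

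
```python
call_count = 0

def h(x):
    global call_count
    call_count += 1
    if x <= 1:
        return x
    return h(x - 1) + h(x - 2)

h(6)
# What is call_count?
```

Calls(x) = 1 + Calls(x-1) + Calls(x-2); Calls(0)=Calls(1)=1. For x=6 this gives 25.

Answer: 25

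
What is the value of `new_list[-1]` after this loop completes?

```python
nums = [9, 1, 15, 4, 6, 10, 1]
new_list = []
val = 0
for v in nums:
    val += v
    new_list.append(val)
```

Cumulative sum ends at 46
`new_list` takes the values: [] → [9] → [9, 10] → [9, 10, 25] → [9, 10, 25, 29] → [9, 10, 25, 29, 35] → [9, 10, 25, 29, 35, 45] → [9, 10, 25, 29, 35, 45, 46]
So `new_list[-1]` = 46

Answer: 46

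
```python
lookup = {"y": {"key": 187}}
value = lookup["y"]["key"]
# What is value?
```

Trace:
`lookup = {"y": {"key": 187}}` → lookup = {'y': {'key': 187}}
`value = lookup["y"]["key"]` → value = 187
So value = 187

Answer: 187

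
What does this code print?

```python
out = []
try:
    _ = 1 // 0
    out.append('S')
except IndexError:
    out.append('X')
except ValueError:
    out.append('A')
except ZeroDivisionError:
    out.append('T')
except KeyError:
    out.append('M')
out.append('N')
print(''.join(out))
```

Execution trace: 'T' (except ZeroDivisionError) → 'N' (after the try/except). Output: TN

Answer: TN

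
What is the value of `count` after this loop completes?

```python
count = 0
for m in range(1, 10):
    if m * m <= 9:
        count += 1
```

Count numbers where m² ≤ 9
`count` takes the values: 0 → 1 → 2 → 3

Answer: 3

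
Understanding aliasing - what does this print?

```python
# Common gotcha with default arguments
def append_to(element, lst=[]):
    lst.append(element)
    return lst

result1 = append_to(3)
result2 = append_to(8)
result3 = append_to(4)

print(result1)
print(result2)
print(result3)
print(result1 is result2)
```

Key concept: mutable default argument gotcha.
Step by step:
`result1 = append_to(3)` → result1 = [3]
`result2 = append_to(8)` → result1 = [3, 8] (same object as result2); result2 = [3, 8] (same object as result1)
`result3 = append_to(4)` → result1 = [3, 8, 4] (same object as result2, result3); result2 = [3, 8, 4] (same object as result1, result3); result3 = [3, 8, 4] (same object as result1, result2)
`print(result1)` → prints [3, 8, 4]
`print(result2)` → prints [3, 8, 4]
`print(result3)` → prints [3, 8, 4]
`print(result1 is result2)` → prints True

Answer:
[3, 8, 4]
[3, 8, 4]
[3, 8, 4]
True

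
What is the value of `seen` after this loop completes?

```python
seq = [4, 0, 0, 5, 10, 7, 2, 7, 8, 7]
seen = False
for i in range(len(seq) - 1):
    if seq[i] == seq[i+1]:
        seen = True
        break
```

Check consecutive duplicates in [4, 0, 0, 5, 10, 7, 2, 7, 8, 7]
`seen` takes the values: False → True

Answer: True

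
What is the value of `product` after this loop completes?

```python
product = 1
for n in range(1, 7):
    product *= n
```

6! = 720
`product` takes the values: 1 → 2 → 6 → 24 → 120 → 720

Answer: 720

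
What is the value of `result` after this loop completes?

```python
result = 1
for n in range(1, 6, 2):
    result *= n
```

Product of 1, 3, 5, ... up to 5
`result` takes the values: 1 → 3 → 15

Answer: 15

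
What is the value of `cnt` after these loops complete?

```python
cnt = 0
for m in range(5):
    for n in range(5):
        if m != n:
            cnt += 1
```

5² - 5 (exclude diagonal)
`cnt` takes the values: 0 → 1 → 2 → 3 → 4 → 5 → 6 → 7 → 8 → 9 → 10 → 11 → 12 → 13 → 14 → 15 → 16 → 17 → 18 → 19 → 20

Answer: 20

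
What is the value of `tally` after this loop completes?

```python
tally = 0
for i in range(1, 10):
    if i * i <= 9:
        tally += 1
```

Count numbers where i² ≤ 9
`tally` takes the values: 0 → 1 → 2 → 3

Answer: 3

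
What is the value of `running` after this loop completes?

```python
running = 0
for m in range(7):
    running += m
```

Sum of 0 to 6 = 21
`running` takes the values: 0 → 1 → 3 → 6 → 10 → 15 → 21

Answer: 21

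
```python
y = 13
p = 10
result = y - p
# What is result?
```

Trace:
`y = 13` → y = 13
`p = 10` → p = 10
`result = y - p` → result = 3
So result = 3

Answer: 3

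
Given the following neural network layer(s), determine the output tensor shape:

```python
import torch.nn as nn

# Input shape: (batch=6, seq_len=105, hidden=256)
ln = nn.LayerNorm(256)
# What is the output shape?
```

Input: (6, 105, 256) -> Output: (6, 105, 256)

Answer: (6, 105, 256)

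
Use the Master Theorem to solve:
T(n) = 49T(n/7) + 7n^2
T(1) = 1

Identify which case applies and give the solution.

a=49, b=7, f(n)=7n^2. log_7(49) = 2. Since c=2 = 2, Case 2 applies: T(n) = Θ(n^log_b(a) · log n) = O(n^2 log n).

Answer: O(n^2 log n) - Case 2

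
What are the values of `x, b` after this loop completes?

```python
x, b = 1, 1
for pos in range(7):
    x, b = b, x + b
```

Fibonacci: after 7 iterations
`x, b` takes the values: (1, 1) → (1, 2) → (2, 3) → (3, 5) → (5, 8) → (8, 13) → (13, 21) → (21, 34)

Answer: 21, 34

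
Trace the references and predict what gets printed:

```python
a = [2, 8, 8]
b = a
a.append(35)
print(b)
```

Key concept: basic list aliasing.
Step by step:
`a = [2, 8, 8]` → a = [2, 8, 8]
`b = a` → b = [2, 8, 8] (same object as a)
`a.append(35)` → a = [2, 8, 8, 35] (same object as b); b = [2, 8, 8, 35] (same object as a)
`print(b)` → prints [2, 8, 8, 35]

Answer: [2, 8, 8, 35]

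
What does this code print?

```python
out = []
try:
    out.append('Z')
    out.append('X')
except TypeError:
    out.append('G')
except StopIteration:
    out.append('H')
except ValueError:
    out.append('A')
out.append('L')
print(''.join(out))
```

Execution trace: 'Z' (try body) → 'X' (try body, no exception) → 'L' (after the try/except). Output: ZXL

Answer: ZXL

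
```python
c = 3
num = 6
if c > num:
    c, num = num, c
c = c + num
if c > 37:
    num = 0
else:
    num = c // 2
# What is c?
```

Trace:
`c = 3` → c = 3
`num = 6` → num = 6
`if c > num: ...` → c > num is False → no variable changes
`c = c + num` → c = 9
`if c > 37: ...` → c > 37 is False, take else branch → num = 4
So c = 9

Answer: 9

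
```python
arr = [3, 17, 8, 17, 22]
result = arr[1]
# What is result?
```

Trace:
`arr = [3, 17, 8, 17, 22]` → arr = [3, 17, 8, 17, 22]
`result = arr[1]` → result = 17
So result = 17

Answer: 17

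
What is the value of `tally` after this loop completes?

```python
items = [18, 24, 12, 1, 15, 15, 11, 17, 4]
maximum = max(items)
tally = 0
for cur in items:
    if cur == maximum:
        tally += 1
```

Count of max value 24 in [18, 24, 12, 1, 15, 15, 11, 17, 4]
`tally` takes the values: 0 → 1

Answer: 1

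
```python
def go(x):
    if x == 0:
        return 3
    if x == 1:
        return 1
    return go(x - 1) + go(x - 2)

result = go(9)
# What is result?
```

Build up from base cases: go(0)=3, go(1)=1, go(2)=4, go(3)=5, go(4)=9, go(5)=14, go(6)=23, ..., go(9)=97

Answer: 97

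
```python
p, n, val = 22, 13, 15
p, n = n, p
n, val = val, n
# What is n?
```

Trace:
`p, n, val = 22, 13, 15` → p = 22; n = 13; val = 15
`p, n = n, p` → p = 13; n = 22
`n, val = val, n` → n = 15; val = 22
So n = 15

Answer: 15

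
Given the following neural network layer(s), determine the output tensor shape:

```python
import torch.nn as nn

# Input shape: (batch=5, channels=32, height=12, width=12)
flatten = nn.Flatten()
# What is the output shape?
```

Input: (5, 32, 12, 12) -> Output: (5, 4608)

Answer: (5, 4608)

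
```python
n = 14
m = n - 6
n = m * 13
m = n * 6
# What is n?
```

Trace:
`n = 14` → n = 14
`m = n - 6` → m = 8
`n = m * 13` → n = 104
`m = n * 6` → m = 624
So n = 104

Answer: 104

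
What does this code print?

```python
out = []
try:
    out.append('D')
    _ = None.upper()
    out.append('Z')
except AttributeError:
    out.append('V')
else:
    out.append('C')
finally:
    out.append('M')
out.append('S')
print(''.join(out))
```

Execution trace: 'D' (try body) → 'V' (except AttributeError) → 'M' (finally) → 'S' (after the try/except). Output: DVMS

Answer: DVMS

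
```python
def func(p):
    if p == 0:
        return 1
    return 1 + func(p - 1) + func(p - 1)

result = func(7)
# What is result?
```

func(p) = 1 + 2·func(p-1), func(0)=1. Closed form: (1+1)·2^7 - 1 = 255.

Answer: 255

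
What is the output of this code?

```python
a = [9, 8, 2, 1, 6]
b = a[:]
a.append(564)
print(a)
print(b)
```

Key concept: slice [:] creates copy.
Step by step:
`a = [9, 8, 2, 1, 6]` → a = [9, 8, 2, 1, 6]
`b = a[:]` → b = [9, 8, 2, 1, 6]
`a.append(564)` → a = [9, 8, 2, 1, 6, 564]
`print(a)` → prints [9, 8, 2, 1, 6, 564]
`print(b)` → prints [9, 8, 2, 1, 6]

Answer:
[9, 8, 2, 1, 6, 564]
[9, 8, 2, 1, 6]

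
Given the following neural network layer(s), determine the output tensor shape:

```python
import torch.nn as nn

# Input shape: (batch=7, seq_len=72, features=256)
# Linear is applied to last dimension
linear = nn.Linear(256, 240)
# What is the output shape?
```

Input: (7, 72, 256) -> Output: (7, 72, 240)

Answer: (7, 72, 240)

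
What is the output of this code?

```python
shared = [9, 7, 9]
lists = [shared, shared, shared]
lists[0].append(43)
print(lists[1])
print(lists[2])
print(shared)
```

Key concept: list of same reference.
Step by step:
`shared = [9, 7, 9]` → shared = [9, 7, 9]
`lists = [shared, shared, shared]` → lists = [[9, 7, 9], [9, 7, 9], [9, 7, 9]]
`lists[0].append(43)` → shared = [9, 7, 9, 43]; lists = [[9, 7, 9, 43], [9, 7, 9, 43], [9, 7, 9, 43]]
`print(lists[1])` → prints [9, 7, 9, 43]
`print(lists[2])` → prints [9, 7, 9, 43]
`print(shared)` → prints [9, 7, 9, 43]

Answer:
[9, 7, 9, 43]
[9, 7, 9, 43]
[9, 7, 9, 43]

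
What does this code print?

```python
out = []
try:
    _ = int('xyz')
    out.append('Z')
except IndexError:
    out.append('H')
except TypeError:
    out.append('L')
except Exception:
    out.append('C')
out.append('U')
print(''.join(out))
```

Execution trace: 'C' (except Exception) → 'U' (after the try/except). Output: CU

Answer: CU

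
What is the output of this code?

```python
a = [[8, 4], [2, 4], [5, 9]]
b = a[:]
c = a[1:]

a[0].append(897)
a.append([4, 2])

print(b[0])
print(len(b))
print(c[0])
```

Key concept: slice with nested mutation.
Step by step:
`a = [[8, 4], [2, 4], [5, 9]]` → a = [[8, 4], [2, 4], [5, 9]]
`b = a[:]` → b = [[8, 4], [2, 4], [5, 9]]
`c = a[1:]` → c = [[2, 4], [5, 9]]
`a[0].append(897)` → a = [[8, 4, 897], [2, 4], [5, 9]]; b = [[8, 4, 897], [2, 4], [5, 9]]
`a.append([4, 2])` → a = [[8, 4, 897], [2, 4], [5, 9], [4, 2]]
`print(b[0])` → prints [8, 4, 897]
`print(len(b))` → prints 3
`print(c[0])` → prints [2, 4]

Answer:
[8, 4, 897]
3
[2, 4]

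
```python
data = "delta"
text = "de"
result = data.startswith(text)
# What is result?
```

Trace:
`data = "delta"` → data = 'delta'
`text = "de"` → text = 'de'
`result = data.startswith(text)` → result = True
So result = True

Answer: True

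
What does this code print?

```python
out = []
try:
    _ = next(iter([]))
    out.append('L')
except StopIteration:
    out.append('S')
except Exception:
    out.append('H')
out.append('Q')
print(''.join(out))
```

Execution trace: 'S' (except StopIteration) → 'Q' (after the try/except). Output: SQ

Answer: SQ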